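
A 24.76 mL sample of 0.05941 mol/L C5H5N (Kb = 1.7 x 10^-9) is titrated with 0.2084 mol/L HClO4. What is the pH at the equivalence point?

n(C5H5N) = 0.05941 x 0.02476 = 0.001471 mol; V(HClO4) at equivalence = 0.001471/0.2084 = 0.007059 L.
At equivalence the base is fully converted to C5H5NH+; total volume = 0.03182 L, so [C5H5NH+] = 0.001471/0.03182 = 0.04623 M.
Ka(C5H5NH+) = Kw/Kb = 1.0e-14 / 1.7 x 10^-9 = 5.88e-6.
[H^+] = sqrt(Ka x [C5H5NH+]) = sqrt(5.88e-6 x 0.04623) = 0.000521 M.
pH = -log(0.000521) = 3.28.

3.28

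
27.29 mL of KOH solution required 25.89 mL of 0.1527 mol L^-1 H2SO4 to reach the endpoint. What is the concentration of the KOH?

n(H2SO4) delivered = 0.1527 x 0.02589 = 0.003953 mol.
The reaction is 2 KOH + 1 H2SO4, so n(KOH) = 0.003953 x 2/1 = 0.007907 mol.
[KOH] = 0.007907 mol / 0.02729 L = 0.290 M.

0.290 M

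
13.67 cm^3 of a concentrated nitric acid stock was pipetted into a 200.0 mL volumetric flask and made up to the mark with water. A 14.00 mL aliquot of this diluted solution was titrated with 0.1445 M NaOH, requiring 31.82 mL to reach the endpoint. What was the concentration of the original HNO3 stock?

n(NaOH) = 0.1445 x 0.03182 = 0.004598 mol.
n(HNO3) in the aliquot = 0.004598 mol.
[diluted HNO3] = 0.004598 / 0.01400 = 0.3284 M.
Dilution factor = 200.0/13.67 = 14.63, so [stock] = 0.3284 x 14.63 = 4.81 M.

4.81 M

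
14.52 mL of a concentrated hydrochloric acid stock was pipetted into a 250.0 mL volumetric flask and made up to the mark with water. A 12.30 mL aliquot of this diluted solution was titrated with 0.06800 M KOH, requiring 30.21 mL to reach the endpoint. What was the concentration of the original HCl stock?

n(KOH) = 0.06800 x 0.03021 = 0.002054 mol.
n(HCl) in the aliquot = 0.002054 mol.
[diluted HCl] = 0.002054 / 0.01230 = 0.1670 M.
Dilution factor = 250.0/14.52 = 17.22, so [stock] = 0.1670 x 17.22 = 2.88 M.

2.88 M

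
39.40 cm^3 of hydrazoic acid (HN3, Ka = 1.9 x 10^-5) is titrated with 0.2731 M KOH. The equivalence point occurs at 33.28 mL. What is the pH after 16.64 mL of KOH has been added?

4.72

16.64 mL is exactly half the equivalence volume (33.28/2), i.e. the half-equivalence point.
There, n(HA) = n(A^-), so pH = pKa = -log(1.9 x 10^-5) = 4.72.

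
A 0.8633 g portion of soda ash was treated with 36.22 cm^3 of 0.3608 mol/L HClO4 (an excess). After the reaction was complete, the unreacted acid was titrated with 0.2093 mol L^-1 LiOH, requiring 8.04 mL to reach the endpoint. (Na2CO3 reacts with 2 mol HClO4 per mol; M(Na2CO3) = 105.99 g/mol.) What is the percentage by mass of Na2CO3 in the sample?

69.9%

Total n(HClO4) added = 0.3608 x 0.03622 = 0.01307 mol.
n(LiOH) used = 0.2093 x 0.008040 = 0.001683 mol, which equals the excess n(HClO4).
So n(HClO4) consumed by the sample = 0.01307 - 0.001683 = 0.01139 mol.
n(Na2CO3) = 0.01139 / 2 = 0.005693 mol.
mass Na2CO3 = 0.005693 x 105.99 = 0.6034 g, so %Na2CO3 = 0.6034/0.8633 x 100 = 69.9%.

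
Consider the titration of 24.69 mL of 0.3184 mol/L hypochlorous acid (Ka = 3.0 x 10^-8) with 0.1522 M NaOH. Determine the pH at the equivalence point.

n(HClO) = 0.3184 x 0.02469 = 0.007861 mol; V(NaOH) at equivalence = 0.007861/0.1522 = 0.05165 L.
At equivalence all the acid is converted to ClO-; total volume = 0.02469 + 0.05165 = 0.07634 L, so [ClO-] = 0.007861/0.07634 = 0.1030 M.
Kb = Kw/Ka = 1.0e-14 / 3.0 x 10^-8 = 3.33e-7.
[OH^-] = sqrt(Kb x [ClO-]) = sqrt(3.33e-7 x 0.1030) = 0.000185 M.
pOH = 3.73, so pH = 14.00 - 3.73 = 10.27.

10.27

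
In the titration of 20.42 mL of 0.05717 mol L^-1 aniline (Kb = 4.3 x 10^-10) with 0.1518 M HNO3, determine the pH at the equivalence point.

3.01

n(C6H5NH2) = 0.05717 x 0.02042 = 0.001167 mol; V(HNO3) at equivalence = 0.001167/0.1518 = 0.007690 L.
At equivalence the base is fully converted to C6H5NH3+; total volume = 0.02811 L, so [C6H5NH3+] = 0.001167/0.02811 = 0.04153 M.
Ka(C6H5NH3+) = Kw/Kb = 1.0e-14 / 4.3 x 10^-10 = 2.33e-5.
[H^+] = sqrt(Ka x [C6H5NH3+]) = sqrt(2.33e-5 x 0.04153) = 0.000983 M.
pH = -log(0.000983) = 3.01.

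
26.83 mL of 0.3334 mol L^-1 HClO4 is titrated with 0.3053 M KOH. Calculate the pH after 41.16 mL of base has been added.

12.73

n(acid) = 0.3334 x 0.02683 = 0.008945 mol; n(KOH) added = 0.3053 x 0.04116 = 0.01257 mol.
Base is in excess by 0.01257 - 0.008945 = 0.003621 mol in a total volume of 0.06799 L.
[OH^-] = 0.003621/0.06799 = 0.05326 M, so pOH = 1.27 and pH = 14.00 - 1.27 = 12.73.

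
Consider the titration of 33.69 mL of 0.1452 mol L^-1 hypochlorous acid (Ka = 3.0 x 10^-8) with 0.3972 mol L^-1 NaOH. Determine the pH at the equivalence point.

n(HClO) = 0.1452 x 0.03369 = 0.004892 mol; V(NaOH) at equivalence = 0.004892/0.3972 = 0.01232 L.
At equivalence all the acid is converted to ClO-; total volume = 0.03369 + 0.01232 = 0.04601 L, so [ClO-] = 0.004892/0.04601 = 0.1063 M.
Kb = Kw/Ka = 1.0e-14 / 3.0 x 10^-8 = 3.33e-7.
[OH^-] = sqrt(Kb x [ClO-]) = sqrt(3.33e-7 x 0.1063) = 0.000188 M.
pOH = 3.73, so pH = 14.00 - 3.73 = 10.27.

10.27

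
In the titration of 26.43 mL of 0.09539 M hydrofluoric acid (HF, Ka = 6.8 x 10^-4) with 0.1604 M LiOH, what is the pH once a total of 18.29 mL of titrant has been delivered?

n(acid) = 0.09539 x 0.02643 = 0.002521 mol; n(LiOH) added = 0.1604 x 0.01829 = 0.002934 mol.
Base is in excess by 0.002934 - 0.002521 = 0.0004126 mol in a total volume of 0.04472 L.
[OH^-] = 0.0004126/0.04472 = 0.009225 M, so pOH = 2.04 and pH = 14.00 - 2.04 = 11.96.

11.96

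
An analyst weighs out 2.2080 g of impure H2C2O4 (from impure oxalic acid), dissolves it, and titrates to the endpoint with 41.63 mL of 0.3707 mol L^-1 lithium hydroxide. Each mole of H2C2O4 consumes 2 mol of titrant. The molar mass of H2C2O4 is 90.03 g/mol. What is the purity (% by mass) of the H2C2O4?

n(LiOH) = 0.3707 x 0.04163 = 0.01543 mol.
n(H2C2O4) = 0.01543 / 2 = 0.007716 mol.
mass of H2C2O4 = 0.007716 x 90.03 = 0.6947 g.
% purity = 0.6947 / 2.2080 x 100 = 31.5%.

31.5%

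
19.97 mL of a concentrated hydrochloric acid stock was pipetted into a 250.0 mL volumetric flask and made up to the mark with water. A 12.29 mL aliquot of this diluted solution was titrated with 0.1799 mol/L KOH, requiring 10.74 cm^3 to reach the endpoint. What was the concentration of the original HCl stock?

n(KOH) = 0.1799 x 0.01074 = 0.001932 mol.
n(HCl) in the aliquot = 0.001932 mol.
[diluted HCl] = 0.001932 / 0.01229 = 0.1572 M.
Dilution factor = 250.0/19.97 = 12.52, so [stock] = 0.1572 x 12.52 = 1.97 M.

1.97 M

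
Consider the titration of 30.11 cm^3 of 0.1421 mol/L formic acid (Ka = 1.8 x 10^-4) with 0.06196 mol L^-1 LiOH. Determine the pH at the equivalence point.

8.19

n(HCOOH) = 0.1421 x 0.03011 = 0.004279 mol; V(LiOH) at equivalence = 0.004279/0.06196 = 0.06905 L.
At equivalence all the acid is converted to HCOO-; total volume = 0.03011 + 0.06905 = 0.09916 L, so [HCOO-] = 0.004279/0.09916 = 0.04315 M.
Kb = Kw/Ka = 1.0e-14 / 1.8 x 10^-4 = 5.56e-11.
[OH^-] = sqrt(Kb x [HCOO-]) = sqrt(5.56e-11 x 0.04315) = 1.55e-6 M.
pOH = 5.81, so pH = 14.00 - 5.81 = 8.19.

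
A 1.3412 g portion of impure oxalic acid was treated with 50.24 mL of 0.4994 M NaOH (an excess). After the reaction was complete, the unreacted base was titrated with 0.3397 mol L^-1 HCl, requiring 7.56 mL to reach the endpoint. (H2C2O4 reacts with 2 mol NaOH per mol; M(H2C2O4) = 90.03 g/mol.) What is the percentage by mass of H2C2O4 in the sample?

Total n(NaOH) added = 0.4994 x 0.05024 = 0.02509 mol.
n(HCl) used = 0.3397 x 0.007560 = 0.002568 mol, which equals the excess n(NaOH).
So n(NaOH) consumed by the sample = 0.02509 - 0.002568 = 0.02252 mol.
n(H2C2O4) = 0.02252 / 2 = 0.01126 mol.
mass H2C2O4 = 0.01126 x 90.03 = 1.014 g, so %H2C2O4 = 1.014/1.3412 x 100 = 75.6%.

75.6%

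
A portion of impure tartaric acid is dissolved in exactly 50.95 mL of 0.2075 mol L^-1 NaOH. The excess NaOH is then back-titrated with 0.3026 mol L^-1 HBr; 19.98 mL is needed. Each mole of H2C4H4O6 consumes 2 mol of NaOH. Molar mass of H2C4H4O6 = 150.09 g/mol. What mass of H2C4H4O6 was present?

0.340 g

Total n(NaOH) added = 0.2075 x 0.05095 = 0.01057 mol.
n(HBr) used = 0.3026 x 0.01998 = 0.006046 mol, which equals the excess n(NaOH).
So n(NaOH) consumed by the sample = 0.01057 - 0.006046 = 0.004526 mol.
n(H2C4H4O6) = 0.004526 / 2 = 0.002263 mol.
mass = 0.002263 mol x 150.09 g/mol = 0.340 g.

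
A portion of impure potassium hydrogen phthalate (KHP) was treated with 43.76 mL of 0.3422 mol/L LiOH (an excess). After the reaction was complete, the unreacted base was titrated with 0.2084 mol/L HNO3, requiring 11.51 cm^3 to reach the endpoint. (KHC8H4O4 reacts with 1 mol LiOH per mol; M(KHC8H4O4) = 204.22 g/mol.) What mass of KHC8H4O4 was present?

Total n(LiOH) added = 0.3422 x 0.04376 = 0.01497 mol.
n(HNO3) used = 0.2084 x 0.01151 = 0.002399 mol, which equals the excess n(LiOH).
So n(LiOH) consumed by the sample = 0.01497 - 0.002399 = 0.01258 mol.
n(KHC8H4O4) = 0.01258 / 1 = 0.01258 mol.
mass = 0.01258 mol x 204.22 g/mol = 2.57 g.

2.57 g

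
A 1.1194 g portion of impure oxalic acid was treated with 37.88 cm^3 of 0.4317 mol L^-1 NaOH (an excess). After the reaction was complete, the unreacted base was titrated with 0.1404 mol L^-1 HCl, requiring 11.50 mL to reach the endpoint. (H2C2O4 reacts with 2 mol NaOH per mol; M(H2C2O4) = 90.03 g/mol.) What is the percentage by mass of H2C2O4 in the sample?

59.3%

Total n(NaOH) added = 0.4317 x 0.03788 = 0.01635 mol.
n(HCl) used = 0.1404 x 0.01150 = 0.001615 mol, which equals the excess n(NaOH).
So n(NaOH) consumed by the sample = 0.01635 - 0.001615 = 0.01474 mol.
n(H2C2O4) = 0.01474 / 2 = 0.007369 mol.
mass H2C2O4 = 0.007369 x 90.03 = 0.6634 g, so %H2C2O4 = 0.6634/1.1194 x 100 = 59.3%.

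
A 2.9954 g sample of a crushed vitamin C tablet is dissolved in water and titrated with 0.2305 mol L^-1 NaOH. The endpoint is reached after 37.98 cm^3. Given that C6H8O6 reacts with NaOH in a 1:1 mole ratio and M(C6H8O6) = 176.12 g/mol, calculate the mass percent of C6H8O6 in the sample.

n(NaOH) = 0.2305 x 0.03798 = 0.008754 mol.
n(C6H8O6) = 0.008754 / 1 = 0.008754 mol.
mass of C6H8O6 = 0.008754 x 176.12 = 1.542 g.
% purity = 1.542 / 2.9954 x 100 = 51.5%.

51.5%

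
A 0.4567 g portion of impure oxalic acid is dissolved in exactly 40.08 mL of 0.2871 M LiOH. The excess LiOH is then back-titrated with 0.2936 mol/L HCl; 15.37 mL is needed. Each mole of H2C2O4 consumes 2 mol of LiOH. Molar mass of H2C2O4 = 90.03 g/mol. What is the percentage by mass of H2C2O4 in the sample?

68.9%

Total n(LiOH) added = 0.2871 x 0.04008 = 0.01151 mol.
n(HCl) used = 0.2936 x 0.01537 = 0.004513 mol, which equals the excess n(LiOH).
So n(LiOH) consumed by the sample = 0.01151 - 0.004513 = 0.006994 mol.
n(H2C2O4) = 0.006994 / 2 = 0.003497 mol.
mass H2C2O4 = 0.003497 x 90.03 = 0.3149 g, so %H2C2O4 = 0.3149/0.4567 x 100 = 68.9%.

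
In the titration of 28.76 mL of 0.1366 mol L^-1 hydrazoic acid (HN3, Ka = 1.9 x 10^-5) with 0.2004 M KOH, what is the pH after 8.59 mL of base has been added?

Initial n(HN3) = 0.1366 x 0.02876 = 0.003929 mol.
n(KOH) added = 0.2004 x 0.008590 = 0.001721 mol, converting that many moles of HN3 to N3-.
Remaining n(HN3) = 0.002207 mol; n(N3-) = 0.001721 mol.
By Henderson-Hasselbalch, pH = pKa + log([A^-]/[HA]) = 4.72 + log(0.001721/0.002207) = 4.72 + (-0.11) = 4.61.

4.61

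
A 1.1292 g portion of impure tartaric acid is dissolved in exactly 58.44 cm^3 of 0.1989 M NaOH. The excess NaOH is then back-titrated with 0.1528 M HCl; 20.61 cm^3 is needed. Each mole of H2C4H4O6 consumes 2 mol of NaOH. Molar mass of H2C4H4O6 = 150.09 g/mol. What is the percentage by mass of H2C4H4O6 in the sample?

Total n(NaOH) added = 0.1989 x 0.05844 = 0.01162 mol.
n(HCl) used = 0.1528 x 0.02061 = 0.003149 mol, which equals the excess n(NaOH).
So n(NaOH) consumed by the sample = 0.01162 - 0.003149 = 0.008475 mol.
n(H2C4H4O6) = 0.008475 / 2 = 0.004237 mol.
mass H2C4H4O6 = 0.004237 x 150.09 = 0.6360 g, so %H2C4H4O6 = 0.6360/1.1292 x 100 = 56.3%.

56.3%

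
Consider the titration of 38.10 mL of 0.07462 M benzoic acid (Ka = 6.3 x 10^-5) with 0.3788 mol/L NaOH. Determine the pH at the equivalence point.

8.50

n(C6H5COOH) = 0.07462 x 0.03810 = 0.002843 mol; V(NaOH) at equivalence = 0.002843/0.3788 = 0.007505 L.
At equivalence all the acid is converted to C6H5COO-; total volume = 0.03810 + 0.007505 = 0.04561 L, so [C6H5COO-] = 0.002843/0.04561 = 0.06234 M.
Kb = Kw/Ka = 1.0e-14 / 6.3 x 10^-5 = 1.59e-10.
[OH^-] = sqrt(Kb x [C6H5COO-]) = sqrt(1.59e-10 x 0.06234) = 3.15e-6 M.
pOH = 5.50, so pH = 14.00 - 5.50 = 8.50.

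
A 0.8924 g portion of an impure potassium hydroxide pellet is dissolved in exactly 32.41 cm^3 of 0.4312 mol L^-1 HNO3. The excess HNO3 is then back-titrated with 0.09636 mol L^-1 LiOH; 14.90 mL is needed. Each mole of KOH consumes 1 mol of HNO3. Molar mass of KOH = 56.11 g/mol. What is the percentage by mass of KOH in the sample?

78.8%

Total n(HNO3) added = 0.4312 x 0.03241 = 0.01398 mol.
n(LiOH) used = 0.09636 x 0.01490 = 0.001436 mol, which equals the excess n(HNO3).
So n(HNO3) consumed by the sample = 0.01398 - 0.001436 = 0.01254 mol.
n(KOH) = 0.01254 / 1 = 0.01254 mol.
mass KOH = 0.01254 x 56.11 = 0.7036 g, so %KOH = 0.7036/0.8924 x 100 = 78.8%.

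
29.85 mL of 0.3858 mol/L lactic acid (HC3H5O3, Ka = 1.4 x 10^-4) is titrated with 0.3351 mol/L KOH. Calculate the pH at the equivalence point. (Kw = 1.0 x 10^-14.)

8.55

n(HC3H5O3) = 0.3858 x 0.02985 = 0.01152 mol; V(KOH) at equivalence = 0.01152/0.3351 = 0.03437 L.
At equivalence all the acid is converted to C3H5O3-; total volume = 0.02985 + 0.03437 = 0.06422 L, so [C3H5O3-] = 0.01152/0.06422 = 0.1793 M.
Kb = Kw/Ka = 1.0e-14 / 1.4 x 10^-4 = 7.14e-11.
[OH^-] = sqrt(Kb x [C3H5O3-]) = sqrt(7.14e-11 x 0.1793) = 3.58e-6 M.
pOH = 5.45, so pH = 14.00 - 5.45 = 8.55.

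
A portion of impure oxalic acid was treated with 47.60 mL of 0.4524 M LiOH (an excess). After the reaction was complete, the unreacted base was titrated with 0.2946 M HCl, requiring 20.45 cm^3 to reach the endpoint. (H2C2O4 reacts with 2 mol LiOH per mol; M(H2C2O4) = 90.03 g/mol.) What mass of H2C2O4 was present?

Total n(LiOH) added = 0.4524 x 0.04760 = 0.02153 mol.
n(HCl) used = 0.2946 x 0.02045 = 0.006025 mol, which equals the excess n(LiOH).
So n(LiOH) consumed by the sample = 0.02153 - 0.006025 = 0.01551 mol.
n(H2C2O4) = 0.01551 / 2 = 0.007755 mol.
mass = 0.007755 mol x 90.03 g/mol = 0.698 g.

0.698 g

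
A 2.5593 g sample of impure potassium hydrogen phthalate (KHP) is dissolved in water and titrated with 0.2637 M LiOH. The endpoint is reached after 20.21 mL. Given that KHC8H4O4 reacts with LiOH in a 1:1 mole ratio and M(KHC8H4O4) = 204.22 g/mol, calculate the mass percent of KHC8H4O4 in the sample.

n(LiOH) = 0.2637 x 0.02021 = 0.005329 mol.
n(KHC8H4O4) = 0.005329 / 1 = 0.005329 mol.
mass of KHC8H4O4 = 0.005329 x 204.22 = 1.088 g.
% purity = 1.088 / 2.5593 x 100 = 42.5%.

42.5%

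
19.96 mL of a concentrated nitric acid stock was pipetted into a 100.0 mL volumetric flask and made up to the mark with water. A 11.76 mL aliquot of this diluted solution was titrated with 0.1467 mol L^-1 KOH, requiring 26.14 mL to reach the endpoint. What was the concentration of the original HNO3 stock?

n(KOH) = 0.1467 x 0.02614 = 0.003835 mol.
n(HNO3) in the aliquot = 0.003835 mol.
[diluted HNO3] = 0.003835 / 0.01176 = 0.3261 M.
Dilution factor = 100.0/19.96 = 5.010, so [stock] = 0.3261 x 5.010 = 1.63 M.

1.63 M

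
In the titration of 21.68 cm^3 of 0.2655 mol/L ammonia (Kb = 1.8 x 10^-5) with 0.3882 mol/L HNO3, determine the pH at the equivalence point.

n(NH3) = 0.2655 x 0.02168 = 0.005756 mol; V(HNO3) at equivalence = 0.005756/0.3882 = 0.01483 L.
At equivalence the base is fully converted to NH4+; total volume = 0.03651 L, so [NH4+] = 0.005756/0.03651 = 0.1577 M.
Ka(NH4+) = Kw/Kb = 1.0e-14 / 1.8 x 10^-5 = 5.56e-10.
[H^+] = sqrt(Ka x [NH4+]) = sqrt(5.56e-10 x 0.1577) = 9.36e-6 M.
pH = -log(9.36e-6) = 5.03.

5.03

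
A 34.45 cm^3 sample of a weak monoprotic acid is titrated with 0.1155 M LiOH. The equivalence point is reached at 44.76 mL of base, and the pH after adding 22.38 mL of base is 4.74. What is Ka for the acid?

22.38 mL is half of the equivalence volume, so this is the half-equivalence point where [HA] = [A^-].
At half-equivalence pH = pKa, so pKa = 4.74.
Ka = 10^(-4.74) = 1.8 x 10^-5.

1.8 x 10^-5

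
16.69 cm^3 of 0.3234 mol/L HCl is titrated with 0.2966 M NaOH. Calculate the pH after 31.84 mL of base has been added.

12.92

n(acid) = 0.3234 x 0.01669 = 0.005398 mol; n(NaOH) added = 0.2966 x 0.03184 = 0.009444 mol.
Base is in excess by 0.009444 - 0.005398 = 0.004046 mol in a total volume of 0.04853 L.
[OH^-] = 0.004046/0.04853 = 0.08338 M, so pOH = 1.08 and pH = 14.00 - 1.08 = 12.92.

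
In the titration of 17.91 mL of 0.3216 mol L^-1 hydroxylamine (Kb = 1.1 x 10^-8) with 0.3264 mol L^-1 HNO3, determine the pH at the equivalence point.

n(NH2OH) = 0.3216 x 0.01791 = 0.005760 mol; V(HNO3) at equivalence = 0.005760/0.3264 = 0.01765 L.
At equivalence the base is fully converted to NH3OH+; total volume = 0.03556 L, so [NH3OH+] = 0.005760/0.03556 = 0.1620 M.
Ka(NH3OH+) = Kw/Kb = 1.0e-14 / 1.1 x 10^-8 = 9.09e-7.
[H^+] = sqrt(Ka x [NH3OH+]) = sqrt(9.09e-7 x 0.1620) = 0.000384 M.
pH = -log(0.000384) = 3.42.

3.42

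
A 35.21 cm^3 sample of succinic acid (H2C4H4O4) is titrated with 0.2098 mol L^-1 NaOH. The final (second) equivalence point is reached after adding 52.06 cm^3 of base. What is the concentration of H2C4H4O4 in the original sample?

0.155 M

n(NaOH) = 0.2098 x 0.05206 = 0.01092 mol.
At the final (second) equivalence point, 2 mol OH^- react per mol H2C4H4O4, so n(H2C4H4O4) = 0.01092 / 2 = 0.005461 mol.
[H2C4H4O4] = 0.005461 / 0.03521 L = 0.155 M.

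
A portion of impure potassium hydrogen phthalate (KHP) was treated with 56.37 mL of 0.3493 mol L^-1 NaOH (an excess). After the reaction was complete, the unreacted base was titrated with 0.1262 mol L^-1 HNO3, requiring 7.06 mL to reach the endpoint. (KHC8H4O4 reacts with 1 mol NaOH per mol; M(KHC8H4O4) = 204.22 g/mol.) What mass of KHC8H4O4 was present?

3.84 g

Total n(NaOH) added = 0.3493 x 0.05637 = 0.01969 mol.
n(HNO3) used = 0.1262 x 0.007060 = 0.0008910 mol, which equals the excess n(NaOH).
So n(NaOH) consumed by the sample = 0.01969 - 0.0008910 = 0.01880 mol.
n(KHC8H4O4) = 0.01880 / 1 = 0.01880 mol.
mass = 0.01880 mol x 204.22 g/mol = 3.84 g.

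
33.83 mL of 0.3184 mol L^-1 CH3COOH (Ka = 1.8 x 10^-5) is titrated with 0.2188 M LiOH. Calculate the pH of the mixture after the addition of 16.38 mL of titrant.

4.44

Initial n(CH3COOH) = 0.3184 x 0.03383 = 0.01077 mol.
n(LiOH) added = 0.2188 x 0.01638 = 0.003584 mol, converting that many moles of CH3COOH to CH3COO-.
Remaining n(CH3COOH) = 0.007188 mol; n(CH3COO-) = 0.003584 mol.
By Henderson-Hasselbalch, pH = pKa + log([A^-]/[HA]) = 4.74 + log(0.003584/0.007188) = 4.74 + (-0.30) = 4.44.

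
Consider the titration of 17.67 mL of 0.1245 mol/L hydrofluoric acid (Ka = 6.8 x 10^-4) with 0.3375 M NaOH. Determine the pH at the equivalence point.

n(HF) = 0.1245 x 0.01767 = 0.002200 mol; V(NaOH) at equivalence = 0.002200/0.3375 = 0.006518 L.
At equivalence all the acid is converted to F-; total volume = 0.01767 + 0.006518 = 0.02419 L, so [F-] = 0.002200/0.02419 = 0.09095 M.
Kb = Kw/Ka = 1.0e-14 / 6.8 x 10^-4 = 1.47e-11.
[OH^-] = sqrt(Kb x [F-]) = sqrt(1.47e-11 x 0.09095) = 1.16e-6 M.
pOH = 5.94, so pH = 14.00 - 5.94 = 8.06.

8.06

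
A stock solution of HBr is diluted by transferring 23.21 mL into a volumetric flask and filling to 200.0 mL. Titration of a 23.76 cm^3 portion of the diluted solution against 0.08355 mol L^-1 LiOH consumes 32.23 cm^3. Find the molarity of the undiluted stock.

n(LiOH) = 0.08355 x 0.03223 = 0.002693 mol.
n(HBr) in the aliquot = 0.002693 mol.
[diluted HBr] = 0.002693 / 0.02376 = 0.1133 M.
Dilution factor = 200.0/23.21 = 8.617, so [stock] = 0.1133 x 8.617 = 0.977 M.

0.977 M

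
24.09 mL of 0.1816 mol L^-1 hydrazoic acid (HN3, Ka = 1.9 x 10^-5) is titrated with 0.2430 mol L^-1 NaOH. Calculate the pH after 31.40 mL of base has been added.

12.77

n(acid) = 0.1816 x 0.02409 = 0.004375 mol; n(NaOH) added = 0.2430 x 0.03140 = 0.007630 mol.
Base is in excess by 0.007630 - 0.004375 = 0.003255 mol in a total volume of 0.05549 L.
[OH^-] = 0.003255/0.05549 = 0.05867 M, so pOH = 1.23 and pH = 14.00 - 1.23 = 12.77.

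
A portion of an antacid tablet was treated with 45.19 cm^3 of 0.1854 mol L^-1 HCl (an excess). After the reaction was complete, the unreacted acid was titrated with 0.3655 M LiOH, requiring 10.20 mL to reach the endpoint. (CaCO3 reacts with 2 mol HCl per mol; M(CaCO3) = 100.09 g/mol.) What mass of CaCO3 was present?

0.233 g

Total n(HCl) added = 0.1854 x 0.04519 = 0.008378 mol.
n(LiOH) used = 0.3655 x 0.01020 = 0.003728 mol, which equals the excess n(HCl).
So n(HCl) consumed by the sample = 0.008378 - 0.003728 = 0.004650 mol.
n(CaCO3) = 0.004650 / 2 = 0.002325 mol.
mass = 0.002325 mol x 100.09 g/mol = 0.233 g.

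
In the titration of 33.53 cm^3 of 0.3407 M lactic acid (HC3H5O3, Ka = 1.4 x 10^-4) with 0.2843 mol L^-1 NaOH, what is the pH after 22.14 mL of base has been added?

3.94

Initial n(HC3H5O3) = 0.3407 x 0.03353 = 0.01142 mol.
n(NaOH) added = 0.2843 x 0.02214 = 0.006294 mol, converting that many moles of HC3H5O3 to C3H5O3-.
Remaining n(HC3H5O3) = 0.005129 mol; n(C3H5O3-) = 0.006294 mol.
By Henderson-Hasselbalch, pH = pKa + log([A^-]/[HA]) = 3.85 + log(0.006294/0.005129) = 3.85 + (+0.09) = 3.94.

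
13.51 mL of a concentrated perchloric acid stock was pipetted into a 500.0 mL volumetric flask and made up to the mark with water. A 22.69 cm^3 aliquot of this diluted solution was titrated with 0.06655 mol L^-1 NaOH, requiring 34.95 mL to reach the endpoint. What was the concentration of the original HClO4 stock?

3.79 M

n(NaOH) = 0.06655 x 0.03495 = 0.002326 mol.
n(HClO4) in the aliquot = 0.002326 mol.
[diluted HClO4] = 0.002326 / 0.02269 = 0.1025 M.
Dilution factor = 500.0/13.51 = 37.01, so [stock] = 0.1025 x 37.01 = 3.79 M.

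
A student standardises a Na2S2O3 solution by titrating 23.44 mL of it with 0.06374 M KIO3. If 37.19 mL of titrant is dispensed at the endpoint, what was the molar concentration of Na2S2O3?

0.607 M

n(KIO3) = 0.06374 x 0.03719 = 0.002370 mol.
From the balanced equation, 1 mol KIO3 reacts with 6 mol Na2S2O3, so n(Na2S2O3) = 0.002370 x 6/1 = 0.01422 mol.
[Na2S2O3] = 0.01422 / 0.02344 L = 0.607 M.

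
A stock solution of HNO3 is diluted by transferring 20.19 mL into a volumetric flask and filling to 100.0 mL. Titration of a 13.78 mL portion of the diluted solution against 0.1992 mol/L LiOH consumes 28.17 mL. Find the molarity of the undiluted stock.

2.02 M

n(LiOH) = 0.1992 x 0.02817 = 0.005611 mol.
n(HNO3) in the aliquot = 0.005611 mol.
[diluted HNO3] = 0.005611 / 0.01378 = 0.4072 M.
Dilution factor = 100.0/20.19 = 4.953, so [stock] = 0.4072 x 4.953 = 2.02 M.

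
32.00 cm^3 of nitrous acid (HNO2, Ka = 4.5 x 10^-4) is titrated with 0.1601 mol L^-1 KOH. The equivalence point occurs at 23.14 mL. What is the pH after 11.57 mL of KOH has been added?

3.35

11.57 mL is exactly half the equivalence volume (23.14/2), i.e. the half-equivalence point.
There, n(HA) = n(A^-), so pH = pKa = -log(4.5 x 10^-4) = 3.35.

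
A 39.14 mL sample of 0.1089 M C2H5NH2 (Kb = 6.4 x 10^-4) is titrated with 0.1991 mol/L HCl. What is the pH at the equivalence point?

5.98

n(C2H5NH2) = 0.1089 x 0.03914 = 0.004262 mol; V(HCl) at equivalence = 0.004262/0.1991 = 0.02141 L.
At equivalence the base is fully converted to C2H5NH3+; total volume = 0.06055 L, so [C2H5NH3+] = 0.004262/0.06055 = 0.07040 M.
Ka(C2H5NH3+) = Kw/Kb = 1.0e-14 / 6.4 x 10^-4 = 1.56e-11.
[H^+] = sqrt(Ka x [C2H5NH3+]) = sqrt(1.56e-11 x 0.07040) = 1.05e-6 M.
pH = -log(1.05e-6) = 5.98.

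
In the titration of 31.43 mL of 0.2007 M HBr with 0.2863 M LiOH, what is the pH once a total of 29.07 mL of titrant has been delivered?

12.52

n(acid) = 0.2007 x 0.03143 = 0.006308 mol; n(LiOH) added = 0.2863 x 0.02907 = 0.008323 mol.
Base is in excess by 0.008323 - 0.006308 = 0.002015 mol in a total volume of 0.06050 L.
[OH^-] = 0.002015/0.06050 = 0.03330 M, so pOH = 1.48 and pH = 14.00 - 1.48 = 12.52.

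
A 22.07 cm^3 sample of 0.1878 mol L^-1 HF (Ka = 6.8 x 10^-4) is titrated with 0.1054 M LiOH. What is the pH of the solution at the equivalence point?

8.00

n(HF) = 0.1878 x 0.02207 = 0.004145 mol; V(LiOH) at equivalence = 0.004145/0.1054 = 0.03932 L.
At equivalence all the acid is converted to F-; total volume = 0.02207 + 0.03932 = 0.06139 L, so [F-] = 0.004145/0.06139 = 0.06751 M.
Kb = Kw/Ka = 1.0e-14 / 6.8 x 10^-4 = 1.47e-11.
[OH^-] = sqrt(Kb x [F-]) = sqrt(1.47e-11 x 0.06751) = 9.96e-7 M.
pOH = 6.00, so pH = 14.00 - 6.00 = 8.00.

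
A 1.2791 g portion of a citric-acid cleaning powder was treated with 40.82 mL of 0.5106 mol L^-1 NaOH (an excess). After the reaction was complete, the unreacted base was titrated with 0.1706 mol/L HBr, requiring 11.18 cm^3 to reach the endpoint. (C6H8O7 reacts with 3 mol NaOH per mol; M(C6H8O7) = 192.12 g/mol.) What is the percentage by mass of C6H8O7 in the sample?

Total n(NaOH) added = 0.5106 x 0.04082 = 0.02084 mol.
n(HBr) used = 0.1706 x 0.01118 = 0.001907 mol, which equals the excess n(NaOH).
So n(NaOH) consumed by the sample = 0.02084 - 0.001907 = 0.01894 mol.
n(C6H8O7) = 0.01894 / 3 = 0.006312 mol.
mass C6H8O7 = 0.006312 x 192.12 = 1.213 g, so %C6H8O7 = 1.213/1.2791 x 100 = 94.8%.

94.8%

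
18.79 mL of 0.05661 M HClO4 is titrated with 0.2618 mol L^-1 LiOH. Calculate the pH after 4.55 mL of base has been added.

n(acid) = 0.05661 x 0.01879 = 0.001064 mol; n(LiOH) added = 0.2618 x 0.004550 = 0.001191 mol.
Base is in excess by 0.001191 - 0.001064 = 0.0001275 mol in a total volume of 0.02334 L.
[OH^-] = 0.0001275/0.02334 = 0.005462 M, so pOH = 2.26 and pH = 14.00 - 2.26 = 11.74.

11.74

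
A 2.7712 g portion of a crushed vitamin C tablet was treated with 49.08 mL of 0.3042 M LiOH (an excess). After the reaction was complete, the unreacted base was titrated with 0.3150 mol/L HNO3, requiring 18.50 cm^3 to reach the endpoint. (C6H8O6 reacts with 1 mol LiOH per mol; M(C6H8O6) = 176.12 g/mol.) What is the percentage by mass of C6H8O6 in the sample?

57.9%

Total n(LiOH) added = 0.3042 x 0.04908 = 0.01493 mol.
n(HNO3) used = 0.3150 x 0.01850 = 0.005827 mol, which equals the excess n(LiOH).
So n(LiOH) consumed by the sample = 0.01493 - 0.005827 = 0.009103 mol.
n(C6H8O6) = 0.009103 / 1 = 0.009103 mol.
mass C6H8O6 = 0.009103 x 176.12 = 1.603 g, so %C6H8O6 = 1.603/2.7712 x 100 = 57.9%.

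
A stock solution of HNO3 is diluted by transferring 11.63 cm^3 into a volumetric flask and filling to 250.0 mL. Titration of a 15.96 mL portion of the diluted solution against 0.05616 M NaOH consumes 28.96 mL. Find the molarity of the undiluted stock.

2.19 M

n(NaOH) = 0.05616 x 0.02896 = 0.001626 mol.
n(HNO3) in the aliquot = 0.001626 mol.
[diluted HNO3] = 0.001626 / 0.01596 = 0.1019 M.
Dilution factor = 250.0/11.63 = 21.50, so [stock] = 0.1019 x 21.50 = 2.19 M.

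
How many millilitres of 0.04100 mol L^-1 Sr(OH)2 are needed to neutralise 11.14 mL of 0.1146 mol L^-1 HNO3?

15.6 mL

n(HNO3) = 0.1146 mol/L x 0.01114 L = 0.001277 mol.
The neutralisation is 2 HNO3 : 1 Sr(OH)2, so n(Sr(OH)2) = 0.001277 x 1/2 = 0.0006383 mol.
V(Sr(OH)2) = 0.0006383 / 0.04100 = 0.01557 L = 15.6 mL.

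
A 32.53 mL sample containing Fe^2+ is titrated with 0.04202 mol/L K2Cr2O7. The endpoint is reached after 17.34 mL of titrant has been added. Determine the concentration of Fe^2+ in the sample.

0.134 M

n(K2Cr2O7) = 0.04202 x 0.01734 = 0.0007286 mol.
From the balanced equation, 1 mol K2Cr2O7 reacts with 6 mol Fe^2+, so n(Fe^2+) = 0.0007286 x 6/1 = 0.004372 mol.
[Fe^2+] = 0.004372 / 0.03253 L = 0.134 M.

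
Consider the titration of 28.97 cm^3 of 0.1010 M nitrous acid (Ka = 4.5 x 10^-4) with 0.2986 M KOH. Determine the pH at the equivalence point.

n(HNO2) = 0.1010 x 0.02897 = 0.002926 mol; V(KOH) at equivalence = 0.002926/0.2986 = 0.009799 L.
At equivalence all the acid is converted to NO2-; total volume = 0.02897 + 0.009799 = 0.03877 L, so [NO2-] = 0.002926/0.03877 = 0.07547 M.
Kb = Kw/Ka = 1.0e-14 / 4.5 x 10^-4 = 2.22e-11.
[OH^-] = sqrt(Kb x [NO2-]) = sqrt(2.22e-11 x 0.07547) = 1.30e-6 M.
pOH = 5.89, so pH = 14.00 - 5.89 = 8.11.

8.11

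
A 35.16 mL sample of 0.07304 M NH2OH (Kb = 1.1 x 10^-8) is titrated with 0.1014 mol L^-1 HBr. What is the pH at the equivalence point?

3.71

n(NH2OH) = 0.07304 x 0.03516 = 0.002568 mol; V(HBr) at equivalence = 0.002568/0.1014 = 0.02533 L.
At equivalence the base is fully converted to NH3OH+; total volume = 0.06049 L, so [NH3OH+] = 0.002568/0.06049 = 0.04246 M.
Ka(NH3OH+) = Kw/Kb = 1.0e-14 / 1.1 x 10^-8 = 9.09e-7.
[H^+] = sqrt(Ka x [NH3OH+]) = sqrt(9.09e-7 x 0.04246) = 0.000196 M.
pH = -log(0.000196) = 3.71.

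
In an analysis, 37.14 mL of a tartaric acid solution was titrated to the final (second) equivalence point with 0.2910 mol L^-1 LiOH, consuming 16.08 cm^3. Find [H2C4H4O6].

n(LiOH) = 0.2910 x 0.01608 = 0.004679 mol.
At the final (second) equivalence point, 2 mol OH^- react per mol H2C4H4O6, so n(H2C4H4O6) = 0.004679 / 2 = 0.002340 mol.
[H2C4H4O6] = 0.002340 / 0.03714 L = 0.0630 M.

0.0630 M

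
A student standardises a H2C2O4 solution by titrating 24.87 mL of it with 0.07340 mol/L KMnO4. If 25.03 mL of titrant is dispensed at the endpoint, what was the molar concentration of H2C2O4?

n(KMnO4) = 0.07340 x 0.02503 = 0.001837 mol.
From the balanced equation, 2 mol KMnO4 reacts with 5 mol H2C2O4, so n(H2C2O4) = 0.001837 x 5/2 = 0.004593 mol.
[H2C2O4] = 0.004593 / 0.02487 L = 0.185 M.

0.185 M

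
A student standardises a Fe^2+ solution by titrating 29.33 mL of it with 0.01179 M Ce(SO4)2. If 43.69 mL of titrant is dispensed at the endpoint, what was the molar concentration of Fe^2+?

0.0176 M

n(Ce(SO4)2) = 0.01179 x 0.04369 = 0.0005151 mol.
From the balanced equation, 1 mol Ce(SO4)2 reacts with 1 mol Fe^2+, so n(Fe^2+) = 0.0005151 x 1/1 = 0.0005151 mol.
[Fe^2+] = 0.0005151 / 0.02933 L = 0.0176 M.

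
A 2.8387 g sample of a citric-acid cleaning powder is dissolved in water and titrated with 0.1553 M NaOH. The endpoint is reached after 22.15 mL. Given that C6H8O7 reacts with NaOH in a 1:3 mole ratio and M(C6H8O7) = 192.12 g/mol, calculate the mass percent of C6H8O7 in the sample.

7.76%

n(NaOH) = 0.1553 x 0.02215 = 0.003440 mol.
n(C6H8O7) = 0.003440 / 3 = 0.001147 mol.
mass of C6H8O7 = 0.001147 x 192.12 = 0.2203 g.
% purity = 0.2203 / 2.8387 x 100 = 7.76%.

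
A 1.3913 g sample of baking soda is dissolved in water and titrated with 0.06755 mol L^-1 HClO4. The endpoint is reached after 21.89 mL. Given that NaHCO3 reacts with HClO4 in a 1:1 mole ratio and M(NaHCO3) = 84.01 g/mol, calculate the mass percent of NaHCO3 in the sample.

n(HClO4) = 0.06755 x 0.02189 = 0.001479 mol.
n(NaHCO3) = 0.001479 / 1 = 0.001479 mol.
mass of NaHCO3 = 0.001479 x 84.01 = 0.1242 g.
% purity = 0.1242 / 1.3913 x 100 = 8.93%.

8.93%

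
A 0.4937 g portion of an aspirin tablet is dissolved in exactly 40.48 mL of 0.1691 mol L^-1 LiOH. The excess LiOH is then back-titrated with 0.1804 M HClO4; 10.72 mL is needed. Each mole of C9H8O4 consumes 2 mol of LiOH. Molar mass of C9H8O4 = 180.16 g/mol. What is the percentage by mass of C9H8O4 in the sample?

89.6%

Total n(LiOH) added = 0.1691 x 0.04048 = 0.006845 mol.
n(HClO4) used = 0.1804 x 0.01072 = 0.001934 mol, which equals the excess n(LiOH).
So n(LiOH) consumed by the sample = 0.006845 - 0.001934 = 0.004911 mol.
n(C9H8O4) = 0.004911 / 2 = 0.002456 mol.
mass C9H8O4 = 0.002456 x 180.16 = 0.4424 g, so %C9H8O4 = 0.4424/0.4937 x 100 = 89.6%.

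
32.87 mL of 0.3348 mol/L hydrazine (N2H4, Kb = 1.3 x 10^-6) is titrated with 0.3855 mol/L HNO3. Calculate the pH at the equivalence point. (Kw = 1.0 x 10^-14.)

4.43

n(N2H4) = 0.3348 x 0.03287 = 0.01100 mol; V(HNO3) at equivalence = 0.01100/0.3855 = 0.02855 L.
At equivalence the base is fully converted to N2H5+; total volume = 0.06142 L, so [N2H5+] = 0.01100/0.06142 = 0.1792 M.
Ka(N2H5+) = Kw/Kb = 1.0e-14 / 1.3 x 10^-6 = 7.69e-9.
[H^+] = sqrt(Ka x [N2H5+]) = sqrt(7.69e-9 x 0.1792) = 3.71e-5 M.
pH = -log(3.71e-5) = 4.43.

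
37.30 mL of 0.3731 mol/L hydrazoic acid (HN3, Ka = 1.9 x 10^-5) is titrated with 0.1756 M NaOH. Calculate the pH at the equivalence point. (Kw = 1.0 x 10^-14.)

n(HN3) = 0.3731 x 0.03730 = 0.01392 mol; V(NaOH) at equivalence = 0.01392/0.1756 = 0.07925 L.
At equivalence all the acid is converted to N3-; total volume = 0.03730 + 0.07925 = 0.1166 L, so [N3-] = 0.01392/0.1166 = 0.1194 M.
Kb = Kw/Ka = 1.0e-14 / 1.9 x 10^-5 = 5.26e-10.
[OH^-] = sqrt(Kb x [N3-]) = sqrt(5.26e-10 x 0.1194) = 7.93e-6 M.
pOH = 5.10, so pH = 14.00 - 5.10 = 8.90.

8.90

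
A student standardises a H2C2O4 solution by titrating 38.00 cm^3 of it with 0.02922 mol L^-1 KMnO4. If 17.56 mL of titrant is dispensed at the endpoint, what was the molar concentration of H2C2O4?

0.0338 M

n(KMnO4) = 0.02922 x 0.01756 = 0.0005131 mol.
From the balanced equation, 2 mol KMnO4 reacts with 5 mol H2C2O4, so n(H2C2O4) = 0.0005131 x 5/2 = 0.001283 mol.
[H2C2O4] = 0.001283 / 0.03800 L = 0.0338 M.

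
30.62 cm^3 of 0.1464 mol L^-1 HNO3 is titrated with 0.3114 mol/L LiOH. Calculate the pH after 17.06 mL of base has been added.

12.24

n(acid) = 0.1464 x 0.03062 = 0.004483 mol; n(LiOH) added = 0.3114 x 0.01706 = 0.005312 mol.
Base is in excess by 0.005312 - 0.004483 = 0.0008297 mol in a total volume of 0.04768 L.
[OH^-] = 0.0008297/0.04768 = 0.01740 M, so pOH = 1.76 and pH = 14.00 - 1.76 = 12.24.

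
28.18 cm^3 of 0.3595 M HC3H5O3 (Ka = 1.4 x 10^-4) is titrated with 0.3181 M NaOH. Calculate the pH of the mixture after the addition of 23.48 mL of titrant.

4.30

Initial n(HC3H5O3) = 0.3595 x 0.02818 = 0.01013 mol.
n(NaOH) added = 0.3181 x 0.02348 = 0.007469 mol, converting that many moles of HC3H5O3 to C3H5O3-.
Remaining n(HC3H5O3) = 0.002662 mol; n(C3H5O3-) = 0.007469 mol.
By Henderson-Hasselbalch, pH = pKa + log([A^-]/[HA]) = 3.85 + log(0.007469/0.002662) = 3.85 + (+0.45) = 4.30.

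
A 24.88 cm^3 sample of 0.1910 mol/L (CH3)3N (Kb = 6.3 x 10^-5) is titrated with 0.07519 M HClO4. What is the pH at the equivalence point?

n((CH3)3N) = 0.1910 x 0.02488 = 0.004752 mol; V(HClO4) at equivalence = 0.004752/0.07519 = 0.06320 L.
At equivalence the base is fully converted to (CH3)3NH+; total volume = 0.08808 L, so [(CH3)3NH+] = 0.004752/0.08808 = 0.05395 M.
Ka((CH3)3NH+) = Kw/Kb = 1.0e-14 / 6.3 x 10^-5 = 1.59e-10.
[H^+] = sqrt(Ka x [(CH3)3NH+]) = sqrt(1.59e-10 x 0.05395) = 2.93e-6 M.
pH = -log(2.93e-6) = 5.53.

5.53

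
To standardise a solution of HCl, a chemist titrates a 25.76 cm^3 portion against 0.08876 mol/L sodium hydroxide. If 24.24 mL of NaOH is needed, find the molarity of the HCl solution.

0.0835 M

n(NaOH) delivered = 0.08876 x 0.02424 = 0.002152 mol.
For a 1:1 reaction, n(HCl) = 0.002152 mol.
[HCl] = 0.002152 mol / 0.02576 L = 0.0835 M.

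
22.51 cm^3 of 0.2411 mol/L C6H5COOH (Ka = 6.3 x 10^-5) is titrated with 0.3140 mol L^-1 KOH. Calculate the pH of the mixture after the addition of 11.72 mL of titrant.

Initial n(C6H5COOH) = 0.2411 x 0.02251 = 0.005427 mol.
n(KOH) added = 0.3140 x 0.01172 = 0.003680 mol, converting that many moles of C6H5COOH to C6H5COO-.
Remaining n(C6H5COOH) = 0.001747 mol; n(C6H5COO-) = 0.003680 mol.
By Henderson-Hasselbalch, pH = pKa + log([A^-]/[HA]) = 4.20 + log(0.003680/0.001747) = 4.20 + (+0.32) = 4.52.

4.52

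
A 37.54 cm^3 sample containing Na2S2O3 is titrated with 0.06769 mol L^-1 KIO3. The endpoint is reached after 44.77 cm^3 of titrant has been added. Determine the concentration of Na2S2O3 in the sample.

0.484 M

n(KIO3) = 0.06769 x 0.04477 = 0.003030 mol.
From the balanced equation, 1 mol KIO3 reacts with 6 mol Na2S2O3, so n(Na2S2O3) = 0.003030 x 6/1 = 0.01818 mol.
[Na2S2O3] = 0.01818 / 0.03754 L = 0.484 M.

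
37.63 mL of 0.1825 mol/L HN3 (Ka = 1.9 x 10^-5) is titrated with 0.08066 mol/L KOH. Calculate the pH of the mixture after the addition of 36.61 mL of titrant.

Initial n(HN3) = 0.1825 x 0.03763 = 0.006867 mol.
n(KOH) added = 0.08066 x 0.03661 = 0.002953 mol, converting that many moles of HN3 to N3-.
Remaining n(HN3) = 0.003915 mol; n(N3-) = 0.002953 mol.
By Henderson-Hasselbalch, pH = pKa + log([A^-]/[HA]) = 4.72 + log(0.002953/0.003915) = 4.72 + (-0.12) = 4.60.

4.60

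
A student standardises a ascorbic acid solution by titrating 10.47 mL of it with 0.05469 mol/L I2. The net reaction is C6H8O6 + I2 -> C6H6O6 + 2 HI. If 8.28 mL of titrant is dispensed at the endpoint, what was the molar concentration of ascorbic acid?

n(I2) = 0.05469 x 0.008280 = 0.0004528 mol.
From the balanced equation, 1 mol I2 reacts with 1 mol ascorbic acid, so n(ascorbic acid) = 0.0004528 x 1/1 = 0.0004528 mol.
[ascorbic acid] = 0.0004528 / 0.01047 L = 0.0433 M.

0.0433 M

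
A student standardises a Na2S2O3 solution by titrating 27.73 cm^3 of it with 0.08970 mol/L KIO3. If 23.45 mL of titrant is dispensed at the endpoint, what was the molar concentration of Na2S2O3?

0.455 M

n(KIO3) = 0.08970 x 0.02345 = 0.002103 mol.
From the balanced equation, 1 mol KIO3 reacts with 6 mol Na2S2O3, so n(Na2S2O3) = 0.002103 x 6/1 = 0.01262 mol.
[Na2S2O3] = 0.01262 / 0.02773 L = 0.455 M.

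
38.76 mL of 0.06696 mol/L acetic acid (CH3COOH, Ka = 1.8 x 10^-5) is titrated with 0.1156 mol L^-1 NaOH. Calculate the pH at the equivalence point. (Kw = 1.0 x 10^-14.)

n(CH3COOH) = 0.06696 x 0.03876 = 0.002595 mol; V(NaOH) at equivalence = 0.002595/0.1156 = 0.02245 L.
At equivalence all the acid is converted to CH3COO-; total volume = 0.03876 + 0.02245 = 0.06121 L, so [CH3COO-] = 0.002595/0.06121 = 0.04240 M.
Kb = Kw/Ka = 1.0e-14 / 1.8 x 10^-5 = 5.56e-10.
[OH^-] = sqrt(Kb x [CH3COO-]) = sqrt(5.56e-10 x 0.04240) = 4.85e-6 M.
pOH = 5.31, so pH = 14.00 - 5.31 = 8.69.

8.69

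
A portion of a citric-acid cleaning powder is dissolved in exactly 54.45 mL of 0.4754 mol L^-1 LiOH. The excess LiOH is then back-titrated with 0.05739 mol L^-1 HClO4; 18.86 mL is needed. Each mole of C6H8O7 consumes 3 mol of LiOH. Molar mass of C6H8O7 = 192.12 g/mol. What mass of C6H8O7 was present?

Total n(LiOH) added = 0.4754 x 0.05445 = 0.02589 mol.
n(HClO4) used = 0.05739 x 0.01886 = 0.001082 mol, which equals the excess n(LiOH).
So n(LiOH) consumed by the sample = 0.02589 - 0.001082 = 0.02480 mol.
n(C6H8O7) = 0.02480 / 3 = 0.008268 mol.
mass = 0.008268 mol x 192.12 g/mol = 1.59 g.

1.59 g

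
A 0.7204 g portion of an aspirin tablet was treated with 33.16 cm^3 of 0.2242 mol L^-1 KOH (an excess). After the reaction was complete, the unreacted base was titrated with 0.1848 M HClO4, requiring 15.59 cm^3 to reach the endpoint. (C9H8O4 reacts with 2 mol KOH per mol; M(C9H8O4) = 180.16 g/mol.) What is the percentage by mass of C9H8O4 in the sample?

56.9%

Total n(KOH) added = 0.2242 x 0.03316 = 0.007434 mol.
n(HClO4) used = 0.1848 x 0.01559 = 0.002881 mol, which equals the excess n(KOH).
So n(KOH) consumed by the sample = 0.007434 - 0.002881 = 0.004553 mol.
n(C9H8O4) = 0.004553 / 2 = 0.002277 mol.
mass C9H8O4 = 0.002277 x 180.16 = 0.4102 g, so %C9H8O4 = 0.4102/0.7204 x 100 = 56.9%.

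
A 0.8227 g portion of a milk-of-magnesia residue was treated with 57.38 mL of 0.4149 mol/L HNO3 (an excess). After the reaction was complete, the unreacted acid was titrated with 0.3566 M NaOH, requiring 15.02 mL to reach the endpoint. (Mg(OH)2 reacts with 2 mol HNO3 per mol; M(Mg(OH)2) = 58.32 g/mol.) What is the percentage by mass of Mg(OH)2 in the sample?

65.4%

Total n(HNO3) added = 0.4149 x 0.05738 = 0.02381 mol.
n(NaOH) used = 0.3566 x 0.01502 = 0.005356 mol, which equals the excess n(HNO3).
So n(HNO3) consumed by the sample = 0.02381 - 0.005356 = 0.01845 mol.
n(Mg(OH)2) = 0.01845 / 2 = 0.009225 mol.
mass Mg(OH)2 = 0.009225 x 58.32 = 0.5380 g, so %Mg(OH)2 = 0.5380/0.8227 x 100 = 65.4%.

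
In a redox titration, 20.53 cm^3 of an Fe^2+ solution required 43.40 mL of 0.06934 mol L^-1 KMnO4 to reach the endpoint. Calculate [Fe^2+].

0.733 M

n(KMnO4) = 0.06934 x 0.04340 = 0.003009 mol.
From the balanced equation, 1 mol KMnO4 reacts with 5 mol Fe^2+, so n(Fe^2+) = 0.003009 x 5/1 = 0.01505 mol.
[Fe^2+] = 0.01505 / 0.02053 L = 0.733 M.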